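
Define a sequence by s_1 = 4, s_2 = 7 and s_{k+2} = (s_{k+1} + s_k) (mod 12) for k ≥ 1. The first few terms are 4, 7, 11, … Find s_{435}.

11

We have s_1 = 4,  s_2 = 7,  s_3 = 11,  s_4 = 6,  s_5 = 5,  s_6 = 11,  s_7 = 4,  s_8 = 3,  s_9 = 7,  s_{10} = 10,  s_{11} = 5,  s_{12} = 3,  s_{13} = 8,  s_{14} = 11,  s_{15} = 7,  s_{16} = 6,  s_{17} = 1,  s_{18} = 7,  s_{19} = 8,  s_{20} = 3,  s_{21} = 11,  s_{22} = 2,  s_{23} = 1,  s_{24} = 3,  s_{25} = 4,  s_{26} = 7.
The sequence repeats with period 24.
(435 - 1) mod 24 = 2, so s_{435} = s_3 = 11.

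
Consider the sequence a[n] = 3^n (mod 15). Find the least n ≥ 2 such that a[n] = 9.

Computing terms: a[1] = 3; a[2] = 9; a[3] = 12; a[4] = 6; a[5] = 3.
The sequence repeats with period 4.
The value 9 first appears (with n ≥ 2) at a[2].

2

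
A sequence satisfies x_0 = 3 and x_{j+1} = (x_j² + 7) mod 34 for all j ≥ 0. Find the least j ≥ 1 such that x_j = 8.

5

Computing terms: x_0 = 3, x_1 = 16, x_2 = 25, x_3 = 20, x_4 = 33, x_5 = 8, x_6 = 3.
Since x_6 = x_0 = 3, the sequence is periodic with period 6.
The value 8 first appears (with j ≥ 1) at x_5.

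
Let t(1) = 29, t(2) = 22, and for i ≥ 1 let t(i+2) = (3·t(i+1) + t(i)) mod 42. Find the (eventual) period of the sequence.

Listing terms: t(1) = 29; t(2) = 22; t(3) = 11; t(4) = 13; t(5) = 8; t(6) = 37; t(7) = 35; t(8) = 16; t(9) = 41; t(10) = 13; t(11) = 38; t(12) = 1; t(13) = 41; t(14) = 40; t(15) = 35; t(16) = 19; t(17) = 8; t(18) = 1; t(19) = 11; t(20) = 34; t(21) = 29; t(22) = 37; t(23) = 14; t(24) = 37; t(25) = 41; t(26) = 34; t(27) = 17; t(28) = 1; t(29) = 20; t(30) = 19; t(31) = 35; t(32) = 40; t(33) = 29; t(34) = 1; t(35) = 32; t(36) = 13; t(37) = 29; t(38) = 16; t(39) = 35; t(40) = 37; t(41) = 20; t(42) = 13; t(43) = 17; t(44) = 22; t(45) = 41; t(46) = 19; t(47) = 14; t(48) = 19; t(49) = 29; t(50) = 22.
Since (t(49), t(50)) = (t(1), t(2)) = (29, 22) (two consecutive terms determine the rest), the sequence is periodic with period 48.

48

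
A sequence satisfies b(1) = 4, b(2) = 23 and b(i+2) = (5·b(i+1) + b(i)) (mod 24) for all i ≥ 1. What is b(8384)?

3

We have b(1) = 4; b(2) = 23; b(3) = 23; b(4) = 18; b(5) = 17; b(6) = 7; b(7) = 4; b(8) = 3; b(9) = 19; b(10) = 2; b(11) = 5; b(12) = 3; b(13) = 20; b(14) = 7; b(15) = 7; b(16) = 18; b(17) = 1; b(18) = 23; b(19) = 20; b(20) = 3; b(21) = 11; b(22) = 10; b(23) = 13; b(24) = 3; b(25) = 4; b(26) = 23.
The sequence repeats with period 24.
(8384 - 1) mod 24 = 7, so b(8384) = b(8) = 3.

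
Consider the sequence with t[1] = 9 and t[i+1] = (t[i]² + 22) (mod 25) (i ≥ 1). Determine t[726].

We have t[1] = 9; t[2] = 3; t[3] = 6; t[4] = 8; t[5] = 11; t[6] = 18; t[7] = 21; t[8] = 13; t[9] = 16; t[10] = 3.
Since t[10] = t[2] = 3, the sequence is eventually periodic: after a pre-period of length 1 it cycles with period 8.
For i ≥ 2, t[i] depends only on (i - 2) mod 8. (726 - 2) mod 8 = 4, so t[726] = t[6] = 18.

18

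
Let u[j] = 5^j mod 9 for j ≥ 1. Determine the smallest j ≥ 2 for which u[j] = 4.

Computing terms: u[1] = 5, u[2] = 7, u[3] = 8, u[4] = 4, u[5] = 2, u[6] = 1, u[7] = 5.
Since u[7] = u[1] = 5, the sequence is periodic with period 6.
The value 4 first appears (with j ≥ 2) at u[4].

4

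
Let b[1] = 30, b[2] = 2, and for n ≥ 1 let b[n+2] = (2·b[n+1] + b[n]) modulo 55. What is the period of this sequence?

24

Computing terms: b[1] = 30; b[2] = 2; b[3] = 34; b[4] = 15; b[5] = 9; b[6] = 33; b[7] = 20; b[8] = 18; b[9] = 1; b[10] = 20; b[11] = 41; b[12] = 47; b[13] = 25; b[14] = 42; b[15] = 54; b[16] = 40; b[17] = 24; b[18] = 33; b[19] = 35; b[20] = 48; b[21] = 21; b[22] = 35; b[23] = 36; b[24] = 52; b[25] = 30; b[26] = 2.
The sequence repeats with period 24.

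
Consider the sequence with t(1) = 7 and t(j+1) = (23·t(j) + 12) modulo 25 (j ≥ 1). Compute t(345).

We have t(1) = 7,  t(2) = 23,  t(3) = 16,  t(4) = 5,  t(5) = 2,  t(6) = 8,  t(7) = 21,  t(8) = 20,  t(9) = 22,  t(10) = 18,  t(11) = 1,  t(12) = 10,  t(13) = 17,  t(14) = 3,  t(15) = 6,  t(16) = 0,  t(17) = 12,  t(18) = 13,  t(19) = 11,  t(20) = 15,  t(21) = 7.
Since t(21) = t(1) = 7, the sequence is periodic with period 20.
So t(345) = t(1 + ((345-1) mod 20)) = t(5) = 2.

2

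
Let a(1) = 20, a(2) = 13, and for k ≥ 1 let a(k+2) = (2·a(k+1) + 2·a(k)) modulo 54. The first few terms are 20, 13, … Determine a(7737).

We have a(1) = 20, a(2) = 13, a(3) = 12, a(4) = 50, a(5) = 16, a(6) = 24, a(7) = 26, a(8) = 46, a(9) = 36, a(10) = 2, a(11) = 22, a(12) = 48, a(13) = 32, a(14) = 52, a(15) = 6, a(16) = 8, a(17) = 28, a(18) = 18, a(19) = 38, a(20) = 4, a(21) = 30, a(22) = 14, a(23) = 34, a(24) = 42, a(25) = 44, a(26) = 10, a(27) = 0, a(28) = 20, a(29) = 40, a(30) = 12, a(31) = 50.
Since (a(30), a(31)) = (a(3), a(4)) = (12, 50) (two consecutive terms determine the rest), the sequence is eventually periodic: after a pre-period of length 2 it cycles with period 27.
For k ≥ 3, a(k) depends only on (k - 3) mod 27. (7737 - 3) mod 27 = 12, so a(7737) = a(15) = 6.

6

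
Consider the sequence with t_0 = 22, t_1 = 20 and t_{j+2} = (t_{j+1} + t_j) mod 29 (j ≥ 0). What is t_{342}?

Listing terms: t_0 = 22, t_1 = 20, t_2 = 13, t_3 = 4, t_4 = 17, t_5 = 21, t_6 = 9, t_7 = 1, t_8 = 10, t_9 = 11, t_{10} = 21, t_{11} = 3, t_{12} = 24, t_{13} = 27, t_{14} = 22, t_{15} = 20.
The sequence repeats with period 14.
(342 - 0) mod 14 = 6, so t_{342} = t_6 = 9.

9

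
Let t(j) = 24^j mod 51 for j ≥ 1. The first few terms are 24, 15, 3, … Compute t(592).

18

Listing terms: t(1) = 24,  t(2) = 15,  t(3) = 3,  t(4) = 21,  t(5) = 45,  t(6) = 9,  t(7) = 12,  t(8) = 33,  t(9) = 27,  t(10) = 36,  t(11) = 48,  t(12) = 30,  t(13) = 6,  t(14) = 42,  t(15) = 39,  t(16) = 18,  t(17) = 24.
Since t(17) = t(1) = 24, the sequence is periodic with period 16.
(592 - 1) mod 16 = 15, so t(592) = t(16) = 18.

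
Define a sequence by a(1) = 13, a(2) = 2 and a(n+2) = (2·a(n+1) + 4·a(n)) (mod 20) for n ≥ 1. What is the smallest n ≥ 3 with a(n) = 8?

Computing terms: a(1) = 13, a(2) = 2, a(3) = 16, a(4) = 0, a(5) = 4, a(6) = 8, a(7) = 12, a(8) = 16, a(9) = 0.
Since (a(8), a(9)) = (a(3), a(4)) = (16, 0) (two consecutive terms determine the rest), the sequence is eventually periodic: after a pre-period of length 2 it cycles with period 5.
The value 8 first appears (with n ≥ 3) at a(6).

6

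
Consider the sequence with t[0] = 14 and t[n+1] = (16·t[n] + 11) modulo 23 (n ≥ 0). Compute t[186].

16

Listing terms: t[0] = 14; t[1] = 5; t[2] = 22; t[3] = 18; t[4] = 0; t[5] = 11; t[6] = 3; t[7] = 13; t[8] = 12; t[9] = 19; t[10] = 16; t[11] = 14.
The sequence repeats with period 11.
So t[186] = t[0 + ((186-0) mod 11)] = t[10] = 16.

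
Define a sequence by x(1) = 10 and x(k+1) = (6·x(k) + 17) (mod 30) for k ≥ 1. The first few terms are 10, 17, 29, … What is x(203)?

29

Computing terms: x(1) = 10,  x(2) = 17,  x(3) = 29,  x(4) = 11,  x(5) = 23,  x(6) = 5,  x(7) = 17.
Since x(7) = x(2) = 17, the sequence is eventually periodic: after a pre-period of length 1 it cycles with period 5.
For k ≥ 2, x(k) depends only on (k - 2) mod 5. (203 - 2) mod 5 = 1, so x(203) = x(3) = 29.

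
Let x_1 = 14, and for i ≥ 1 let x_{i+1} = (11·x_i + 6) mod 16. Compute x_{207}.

6

x_1 = 14,  x_2 = 0,  x_3 = 6,  x_4 = 8,  x_5 = 14.
Since x_5 = x_1 = 14, the sequence is periodic with period 4.
(207 - 1) mod 4 = 2, so x_{207} = x_3 = 6.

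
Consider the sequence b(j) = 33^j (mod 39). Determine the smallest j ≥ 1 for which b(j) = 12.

6

Computing terms: b(0) = 1, b(1) = 33, b(2) = 36, b(3) = 18, b(4) = 9, b(5) = 24, b(6) = 12, b(7) = 6, b(8) = 3, b(9) = 21, b(10) = 30, b(11) = 15, b(12) = 27, b(13) = 33.
Since b(13) = b(1) = 33, the sequence is eventually periodic: after a pre-period of length 1 it cycles with period 12.
The value 12 first appears (with j ≥ 1) at b(6).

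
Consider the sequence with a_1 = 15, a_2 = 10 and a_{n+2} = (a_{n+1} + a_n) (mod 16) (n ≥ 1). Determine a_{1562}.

10

Listing terms: a_1 = 15, a_2 = 10, a_3 = 9, a_4 = 3, a_5 = 12, a_6 = 15, a_7 = 11, a_8 = 10, a_9 = 5, a_{10} = 15, a_{11} = 4, a_{12} = 3, a_{13} = 7, a_{14} = 10, a_{15} = 1, a_{16} = 11, a_{17} = 12, a_{18} = 7, a_{19} = 3, a_{20} = 10, a_{21} = 13, a_{22} = 7, a_{23} = 4, a_{24} = 11, a_{25} = 15, a_{26} = 10.
The sequence repeats with period 24.
(1562 - 1) mod 24 = 1, so a_{1562} = a_2 = 10.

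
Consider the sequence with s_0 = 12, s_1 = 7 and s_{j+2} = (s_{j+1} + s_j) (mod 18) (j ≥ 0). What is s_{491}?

5

Listing terms: s_0 = 12,  s_1 = 7,  s_2 = 1,  s_3 = 8,  s_4 = 9,  s_5 = 17,  s_6 = 8,  s_7 = 7,  s_8 = 15,  s_9 = 4,  s_{10} = 1,  s_{11} = 5,  s_{12} = 6,  s_{13} = 11,  s_{14} = 17,  s_{15} = 10,  s_{16} = 9,  s_{17} = 1,  s_{18} = 10,  s_{19} = 11,  s_{20} = 3,  s_{21} = 14,  s_{22} = 17,  s_{23} = 13,  s_{24} = 12,  s_{25} = 7.
The sequence repeats with period 24.
(491 - 0) mod 24 = 11, so s_{491} = s_{11} = 5.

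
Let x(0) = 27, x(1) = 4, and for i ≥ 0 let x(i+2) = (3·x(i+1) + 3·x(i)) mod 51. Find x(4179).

36

We have x(0) = 27,  x(1) = 4,  x(2) = 42,  x(3) = 36,  x(4) = 30,  x(5) = 45,  x(6) = 21,  x(7) = 45,  x(8) = 45,  x(9) = 15,  x(10) = 27,  x(11) = 24,  x(12) = 0,  x(13) = 21,  x(14) = 12,  x(15) = 48,  x(16) = 27,  x(17) = 21,  x(18) = 42,  x(19) = 36.
Since (x(18), x(19)) = (x(2), x(3)) = (42, 36) (two consecutive terms determine the rest), the sequence is eventually periodic: after a pre-period of length 2 it cycles with period 16.
For i ≥ 2, x(i) depends only on (i - 2) mod 16. (4179 - 2) mod 16 = 1, so x(4179) = x(3) = 36.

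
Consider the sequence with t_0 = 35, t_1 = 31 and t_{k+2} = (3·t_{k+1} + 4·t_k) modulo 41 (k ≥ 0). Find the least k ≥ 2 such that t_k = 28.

2

Computing terms: t_0 = 35; t_1 = 31; t_2 = 28; t_3 = 3; t_4 = 39; t_5 = 6; t_6 = 10; t_7 = 13; t_8 = 38; t_9 = 2; t_{10} = 35; t_{11} = 31.
The sequence repeats with period 10.
The value 28 first appears (with k ≥ 2) at t_2.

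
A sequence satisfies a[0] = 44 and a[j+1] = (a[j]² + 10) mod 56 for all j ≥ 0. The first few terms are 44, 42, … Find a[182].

38

a[0] = 44, a[1] = 42, a[2] = 38, a[3] = 54, a[4] = 14, a[5] = 38.
Since a[5] = a[2] = 38, the sequence is eventually periodic: after a pre-period of length 2 it cycles with period 3.
For j ≥ 2, a[j] depends only on (j - 2) mod 3. (182 - 2) mod 3 = 0, so a[182] = a[2] = 38.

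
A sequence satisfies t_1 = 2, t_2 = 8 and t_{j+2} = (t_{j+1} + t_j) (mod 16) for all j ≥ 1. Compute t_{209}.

12

Listing terms: t_1 = 2; t_2 = 8; t_3 = 10; t_4 = 2; t_5 = 12; t_6 = 14; t_7 = 10; t_8 = 8; t_9 = 2; t_{10} = 10; t_{11} = 12; t_{12} = 6; t_{13} = 2; t_{14} = 8.
Since (t_{13}, t_{14}) = (t_1, t_2) = (2, 8) (two consecutive terms determine the rest), the sequence is periodic with period 12.
(209 - 1) mod 12 = 4, so t_{209} = t_5 = 12.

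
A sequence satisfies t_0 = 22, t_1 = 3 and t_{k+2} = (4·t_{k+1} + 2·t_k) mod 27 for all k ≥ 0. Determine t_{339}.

23

Computing terms: t_0 = 22,  t_1 = 3,  t_2 = 2,  t_3 = 14,  t_4 = 6,  t_5 = 25,  t_6 = 4,  t_7 = 12,  t_8 = 2,  t_9 = 5,  t_{10} = 24,  t_{11} = 25,  t_{12} = 13,  t_{13} = 21,  t_{14} = 2,  t_{15} = 23,  t_{16} = 15,  t_{17} = 25,  t_{18} = 22,  t_{19} = 3.
Since (t_{18}, t_{19}) = (t_0, t_1) = (22, 3) (two consecutive terms determine the rest), the sequence is periodic with period 18.
So t_{339} = t_{0 + ((339-0) mod 18)} = t_{15} = 23.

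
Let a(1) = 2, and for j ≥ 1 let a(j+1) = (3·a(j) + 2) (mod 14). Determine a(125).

4

Computing terms: a(1) = 2; a(2) = 8; a(3) = 12; a(4) = 10; a(5) = 4; a(6) = 0; a(7) = 2.
The sequence repeats with period 6.
So a(125) = a(1 + ((125-1) mod 6)) = a(5) = 4.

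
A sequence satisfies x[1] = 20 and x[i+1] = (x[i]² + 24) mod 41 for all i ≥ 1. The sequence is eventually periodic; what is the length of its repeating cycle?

Listing terms: x[1] = 20, x[2] = 14, x[3] = 15, x[4] = 3, x[5] = 33, x[6] = 6, x[7] = 19, x[8] = 16, x[9] = 34, x[10] = 32, x[11] = 23, x[12] = 20.
Since x[12] = x[1] = 20, the sequence is periodic with period 11.

11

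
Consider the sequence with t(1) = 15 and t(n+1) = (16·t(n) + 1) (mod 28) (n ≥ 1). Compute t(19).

Listing terms: t(1) = 15,  t(2) = 17,  t(3) = 21,  t(4) = 1,  t(5) = 17.
Since t(5) = t(2) = 17, the sequence is eventually periodic: after a pre-period of length 1 it cycles with period 3.
For n ≥ 2, t(n) depends only on (n - 2) mod 3. (19 - 2) mod 3 = 2, so t(19) = t(4) = 1.

1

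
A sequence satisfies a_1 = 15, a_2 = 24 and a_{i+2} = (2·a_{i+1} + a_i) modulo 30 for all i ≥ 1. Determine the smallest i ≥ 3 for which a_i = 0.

Listing terms: a_1 = 15; a_2 = 24; a_3 = 3; a_4 = 0; a_5 = 3; a_6 = 6; a_7 = 15; a_8 = 6; a_9 = 27; a_{10} = 0; a_{11} = 27; a_{12} = 24; a_{13} = 15; a_{14} = 24.
Since (a_{13}, a_{14}) = (a_1, a_2) = (15, 24) (two consecutive terms determine the rest), the sequence is periodic with period 12.
The value 0 first appears (with i ≥ 3) at a_4.

4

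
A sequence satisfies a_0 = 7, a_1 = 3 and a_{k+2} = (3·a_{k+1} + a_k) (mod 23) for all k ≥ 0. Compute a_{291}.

Computing terms: a_0 = 7, a_1 = 3, a_2 = 16, a_3 = 5, a_4 = 8, a_5 = 6, a_6 = 3, a_7 = 15, a_8 = 2, a_9 = 21, a_{10} = 19, a_{11} = 9, a_{12} = 0, a_{13} = 9, a_{14} = 4, a_{15} = 21, a_{16} = 21, a_{17} = 15, a_{18} = 20, a_{19} = 6, a_{20} = 15, a_{21} = 5, a_{22} = 7, a_{23} = 3.
Since (a_{22}, a_{23}) = (a_0, a_1) = (7, 3) (two consecutive terms determine the rest), the sequence is periodic with period 22.
(291 - 0) mod 22 = 5, so a_{291} = a_5 = 6.

6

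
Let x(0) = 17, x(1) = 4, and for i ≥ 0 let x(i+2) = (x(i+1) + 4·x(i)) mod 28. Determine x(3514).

x(0) = 17,  x(1) = 4,  x(2) = 16,  x(3) = 4,  x(4) = 12,  x(5) = 0,  x(6) = 20,  x(7) = 20,  x(8) = 16,  x(9) = 12,  x(10) = 20,  x(11) = 12,  x(12) = 8,  x(13) = 0,  x(14) = 4,  x(15) = 4,  x(16) = 20,  x(17) = 8,  x(18) = 4,  x(19) = 8,  x(20) = 24,  x(21) = 0,  x(22) = 12,  x(23) = 12,  x(24) = 4,  x(25) = 24,  x(26) = 12,  x(27) = 24,  x(28) = 16,  x(29) = 0,  x(30) = 8,  x(31) = 8,  x(32) = 12,  x(33) = 16,  x(34) = 8,  x(35) = 16,  x(36) = 20,  x(37) = 0,  x(38) = 24,  x(39) = 24,  x(40) = 8,  x(41) = 20,  x(42) = 24,  x(43) = 20,  x(44) = 4,  x(45) = 0,  x(46) = 16,  x(47) = 16,  x(48) = 24,  x(49) = 4,  x(50) = 16.
Since (x(49), x(50)) = (x(1), x(2)) = (4, 16) (two consecutive terms determine the rest), the sequence is eventually periodic: after a pre-period of length 1 it cycles with period 48.
For i ≥ 1, x(i) depends only on (i - 1) mod 48. (3514 - 1) mod 48 = 9, so x(3514) = x(10) = 20.

20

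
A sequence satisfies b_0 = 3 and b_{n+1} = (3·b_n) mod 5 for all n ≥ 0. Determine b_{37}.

Computing terms: b_0 = 3, b_1 = 4, b_2 = 2, b_3 = 1, b_4 = 3.
The sequence repeats with period 4.
So b_{37} = b_{0 + ((37-0) mod 4)} = b_1 = 4.

4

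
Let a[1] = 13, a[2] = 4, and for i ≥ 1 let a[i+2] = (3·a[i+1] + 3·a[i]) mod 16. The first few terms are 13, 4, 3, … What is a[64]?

Computing terms: a[1] = 13,  a[2] = 4,  a[3] = 3,  a[4] = 5,  a[5] = 8,  a[6] = 7,  a[7] = 13,  a[8] = 12,  a[9] = 11,  a[10] = 5,  a[11] = 0,  a[12] = 15,  a[13] = 13,  a[14] = 4.
Since (a[13], a[14]) = (a[1], a[2]) = (13, 4) (two consecutive terms determine the rest), the sequence is periodic with period 12.
(64 - 1) mod 12 = 3, so a[64] = a[4] = 5.

5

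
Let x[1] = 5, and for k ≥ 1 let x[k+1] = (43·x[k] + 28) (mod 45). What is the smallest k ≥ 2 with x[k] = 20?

We have x[1] = 5,  x[2] = 18,  x[3] = 37,  x[4] = 44,  x[5] = 30,  x[6] = 13,  x[7] = 2,  x[8] = 24,  x[9] = 25,  x[10] = 23,  x[11] = 27,  x[12] = 19,  x[13] = 35,  x[14] = 3,  x[15] = 22,  x[16] = 29,  x[17] = 15,  x[18] = 43,  x[19] = 32,  x[20] = 9,  x[21] = 10,  x[22] = 8,  x[23] = 12,  x[24] = 4,  x[25] = 20,  x[26] = 33,  x[27] = 7,  x[28] = 14,  x[29] = 0,  x[30] = 28,  x[31] = 17,  x[32] = 39,  x[33] = 40,  x[34] = 38,  x[35] = 42,  x[36] = 34,  x[37] = 5.
The sequence repeats with period 36.
The value 20 first appears (with k ≥ 2) at x[25].

25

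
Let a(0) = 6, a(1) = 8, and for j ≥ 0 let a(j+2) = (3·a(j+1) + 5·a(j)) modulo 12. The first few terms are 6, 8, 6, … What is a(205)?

8

Computing terms: a(0) = 6, a(1) = 8, a(2) = 6, a(3) = 10, a(4) = 0, a(5) = 2, a(6) = 6, a(7) = 4, a(8) = 6, a(9) = 2, a(10) = 0, a(11) = 10, a(12) = 6, a(13) = 8.
Since (a(12), a(13)) = (a(0), a(1)) = (6, 8) (two consecutive terms determine the rest), the sequence is periodic with period 12.
So a(205) = a(0 + ((205-0) mod 12)) = a(1) = 8.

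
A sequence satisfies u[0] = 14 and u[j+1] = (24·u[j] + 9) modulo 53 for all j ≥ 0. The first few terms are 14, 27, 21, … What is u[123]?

50

u[0] = 14,  u[1] = 27,  u[2] = 21,  u[3] = 36,  u[4] = 25,  u[5] = 26,  u[6] = 50,  u[7] = 43,  u[8] = 34,  u[9] = 30,  u[10] = 40,  u[11] = 15,  u[12] = 51,  u[13] = 14.
The sequence repeats with period 13.
(123 - 0) mod 13 = 6, so u[123] = u[6] = 50.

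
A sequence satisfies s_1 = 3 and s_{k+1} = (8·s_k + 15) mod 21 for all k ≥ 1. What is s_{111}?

We have s_1 = 3, s_2 = 18, s_3 = 12, s_4 = 6, s_5 = 0, s_6 = 15, s_7 = 9, s_8 = 3.
Since s_8 = s_1 = 3, the sequence is periodic with period 7.
(111 - 1) mod 7 = 5, so s_{111} = s_6 = 15.

15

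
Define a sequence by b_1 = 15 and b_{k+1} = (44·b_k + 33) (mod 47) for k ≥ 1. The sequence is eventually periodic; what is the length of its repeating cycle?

Computing terms: b_1 = 15; b_2 = 35; b_3 = 22; b_4 = 14; b_5 = 38; b_6 = 13; b_7 = 41; b_8 = 4; b_9 = 21; b_{10} = 17; b_{11} = 29; b_{12} = 40; b_{13} = 7; b_{14} = 12; b_{15} = 44; b_{16} = 42; b_{17} = 1; b_{18} = 30; b_{19} = 37; b_{20} = 16; b_{21} = 32; b_{22} = 31; b_{23} = 34; b_{24} = 25; b_{25} = 5; b_{26} = 18; b_{27} = 26; b_{28} = 2; b_{29} = 27; b_{30} = 46; b_{31} = 36; b_{32} = 19; b_{33} = 23; b_{34} = 11; b_{35} = 0; b_{36} = 33; b_{37} = 28; b_{38} = 43; b_{39} = 45; b_{40} = 39; b_{41} = 10; b_{42} = 3; b_{43} = 24; b_{44} = 8; b_{45} = 9; b_{46} = 6; b_{47} = 15.
The sequence repeats with period 46.

46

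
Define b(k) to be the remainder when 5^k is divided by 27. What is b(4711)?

b(1) = 5; b(2) = 25; b(3) = 17; b(4) = 4; b(5) = 20; b(6) = 19; b(7) = 14; b(8) = 16; b(9) = 26; b(10) = 22; b(11) = 2; b(12) = 10; b(13) = 23; b(14) = 7; b(15) = 8; b(16) = 13; b(17) = 11; b(18) = 1; b(19) = 5.
The sequence repeats with period 18.
So b(4711) = b(1 + ((4711-1) mod 18)) = b(13) = 23.

23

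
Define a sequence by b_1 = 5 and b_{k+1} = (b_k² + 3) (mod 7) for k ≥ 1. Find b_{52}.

5

b_1 = 5, b_2 = 0, b_3 = 3, b_4 = 5.
Since b_4 = b_1 = 5, the sequence is periodic with period 3.
(52 - 1) mod 3 = 0, so b_{52} = b_1 = 5.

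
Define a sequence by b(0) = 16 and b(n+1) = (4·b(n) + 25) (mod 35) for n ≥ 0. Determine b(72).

16

b(0) = 16, b(1) = 19, b(2) = 31, b(3) = 9, b(4) = 26, b(5) = 24, b(6) = 16.
The sequence repeats with period 6.
(72 - 0) mod 6 = 0, so b(72) = b(0) = 16.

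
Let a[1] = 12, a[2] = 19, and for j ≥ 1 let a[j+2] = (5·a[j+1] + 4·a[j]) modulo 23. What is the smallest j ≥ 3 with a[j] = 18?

We have a[1] = 12; a[2] = 19; a[3] = 5; a[4] = 9; a[5] = 19; a[6] = 16; a[7] = 18; a[8] = 16; a[9] = 14; a[10] = 19; a[11] = 13; a[12] = 3; a[13] = 21; a[14] = 2; a[15] = 2; a[16] = 18; a[17] = 6; a[18] = 10; a[19] = 5; a[20] = 19; a[21] = 0; a[22] = 7; a[23] = 12; a[24] = 19.
The sequence repeats with period 22.
The value 18 first appears (with j ≥ 3) at a[7].

7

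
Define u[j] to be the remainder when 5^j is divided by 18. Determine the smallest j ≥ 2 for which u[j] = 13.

Listing terms: u[1] = 5; u[2] = 7; u[3] = 17; u[4] = 13; u[5] = 11; u[6] = 1; u[7] = 5.
Since u[7] = u[1] = 5, the sequence is periodic with period 6.
The value 13 first appears (with j ≥ 2) at u[4].

4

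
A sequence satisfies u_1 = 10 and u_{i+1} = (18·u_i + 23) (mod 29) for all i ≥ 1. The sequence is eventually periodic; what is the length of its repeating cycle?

28

u_1 = 10, u_2 = 0, u_3 = 23, u_4 = 2, u_5 = 1, u_6 = 12, u_7 = 7, u_8 = 4, u_9 = 8, u_{10} = 22, u_{11} = 13, u_{12} = 25, u_{13} = 9, u_{14} = 11, u_{15} = 18, u_{16} = 28, u_{17} = 5, u_{18} = 26, u_{19} = 27, u_{20} = 16, u_{21} = 21, u_{22} = 24, u_{23} = 20, u_{24} = 6, u_{25} = 15, u_{26} = 3, u_{27} = 19, u_{28} = 17, u_{29} = 10.
Since u_{29} = u_1 = 10, the sequence is periodic with period 28.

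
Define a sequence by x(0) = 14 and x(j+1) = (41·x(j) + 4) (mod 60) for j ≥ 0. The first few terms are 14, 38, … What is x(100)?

14

Computing terms: x(0) = 14, x(1) = 38, x(2) = 2, x(3) = 26, x(4) = 50, x(5) = 14.
Since x(5) = x(0) = 14, the sequence is periodic with period 5.
So x(100) = x(0 + ((100-0) mod 5)) = x(0) = 14.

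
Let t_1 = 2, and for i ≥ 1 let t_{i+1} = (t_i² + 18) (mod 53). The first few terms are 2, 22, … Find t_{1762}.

Listing terms: t_1 = 2,  t_2 = 22,  t_3 = 25,  t_4 = 7,  t_5 = 14,  t_6 = 2.
The sequence repeats with period 5.
So t_{1762} = t_{1 + ((1762-1) mod 5)} = t_2 = 22.

22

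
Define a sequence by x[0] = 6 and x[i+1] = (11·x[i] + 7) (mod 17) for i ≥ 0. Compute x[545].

Computing terms: x[0] = 6, x[1] = 5, x[2] = 11, x[3] = 9, x[4] = 4, x[5] = 0, x[6] = 7, x[7] = 16, x[8] = 13, x[9] = 14, x[10] = 8, x[11] = 10, x[12] = 15, x[13] = 2, x[14] = 12, x[15] = 3, x[16] = 6.
Since x[16] = x[0] = 6, the sequence is periodic with period 16.
(545 - 0) mod 16 = 1, so x[545] = x[1] = 5.

5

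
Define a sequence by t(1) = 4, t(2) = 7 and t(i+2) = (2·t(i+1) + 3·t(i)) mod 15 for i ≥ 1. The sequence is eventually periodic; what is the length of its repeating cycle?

t(1) = 4,  t(2) = 7,  t(3) = 11,  t(4) = 13,  t(5) = 14,  t(6) = 7,  t(7) = 11.
Since (t(6), t(7)) = (t(2), t(3)) = (7, 11) (two consecutive terms determine the rest), the sequence is eventually periodic: after a pre-period of length 1 it cycles with period 4.

4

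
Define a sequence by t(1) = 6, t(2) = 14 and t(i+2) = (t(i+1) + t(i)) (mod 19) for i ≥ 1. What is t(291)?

1

We have t(1) = 6,  t(2) = 14,  t(3) = 1,  t(4) = 15,  t(5) = 16,  t(6) = 12,  t(7) = 9,  t(8) = 2,  t(9) = 11,  t(10) = 13,  t(11) = 5,  t(12) = 18,  t(13) = 4,  t(14) = 3,  t(15) = 7,  t(16) = 10,  t(17) = 17,  t(18) = 8,  t(19) = 6,  t(20) = 14.
Since (t(19), t(20)) = (t(1), t(2)) = (6, 14) (two consecutive terms determine the rest), the sequence is periodic with period 18.
(291 - 1) mod 18 = 2, so t(291) = t(3) = 1.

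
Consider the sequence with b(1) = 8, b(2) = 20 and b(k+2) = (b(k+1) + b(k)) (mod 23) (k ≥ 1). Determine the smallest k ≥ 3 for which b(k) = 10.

We have b(1) = 8, b(2) = 20, b(3) = 5, b(4) = 2, b(5) = 7, b(6) = 9, b(7) = 16, b(8) = 2, b(9) = 18, b(10) = 20, b(11) = 15, b(12) = 12, b(13) = 4, b(14) = 16, b(15) = 20, b(16) = 13, b(17) = 10, b(18) = 0, b(19) = 10, b(20) = 10, b(21) = 20, b(22) = 7, b(23) = 4, b(24) = 11, b(25) = 15, b(26) = 3, b(27) = 18, b(28) = 21, b(29) = 16, b(30) = 14, b(31) = 7, b(32) = 21, b(33) = 5, b(34) = 3, b(35) = 8, b(36) = 11, b(37) = 19, b(38) = 7, b(39) = 3, b(40) = 10, b(41) = 13, b(42) = 0, b(43) = 13, b(44) = 13, b(45) = 3, b(46) = 16, b(47) = 19, b(48) = 12, b(49) = 8, b(50) = 20.
Since (b(49), b(50)) = (b(1), b(2)) = (8, 20) (two consecutive terms determine the rest), the sequence is periodic with period 48.
The value 10 first appears (with k ≥ 3) at b(17).

17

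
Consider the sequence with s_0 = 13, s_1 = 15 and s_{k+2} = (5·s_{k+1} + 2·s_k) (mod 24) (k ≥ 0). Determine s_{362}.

5

Listing terms: s_0 = 13,  s_1 = 15,  s_2 = 5,  s_3 = 7,  s_4 = 21,  s_5 = 23,  s_6 = 13,  s_7 = 15.
The sequence repeats with period 6.
So s_{362} = s_{0 + ((362-0) mod 6)} = s_2 = 5.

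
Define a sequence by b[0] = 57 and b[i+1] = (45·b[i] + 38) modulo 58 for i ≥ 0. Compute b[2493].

We have b[0] = 57,  b[1] = 51,  b[2] = 13,  b[3] = 43,  b[4] = 1,  b[5] = 25,  b[6] = 3,  b[7] = 57.
The sequence repeats with period 7.
(2493 - 0) mod 7 = 1, so b[2493] = b[1] = 51.

51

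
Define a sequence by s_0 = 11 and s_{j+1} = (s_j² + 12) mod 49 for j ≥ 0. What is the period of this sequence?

Computing terms: s_0 = 11; s_1 = 35; s_2 = 12; s_3 = 9; s_4 = 44; s_5 = 37; s_6 = 9.
Since s_6 = s_3 = 9, the sequence is eventually periodic: after a pre-period of length 3 it cycles with period 3.

3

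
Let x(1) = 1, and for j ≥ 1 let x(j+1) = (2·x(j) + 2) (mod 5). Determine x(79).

0

We have x(1) = 1,  x(2) = 4,  x(3) = 0,  x(4) = 2,  x(5) = 1.
The sequence repeats with period 4.
So x(79) = x(1 + ((79-1) mod 4)) = x(3) = 0.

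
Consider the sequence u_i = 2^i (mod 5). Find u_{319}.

3

u_0 = 1; u_1 = 2; u_2 = 4; u_3 = 3; u_4 = 1.
Since u_4 = u_0 = 1, the sequence is periodic with period 4.
So u_{319} = u_{0 + ((319-0) mod 4)} = u_3 = 3.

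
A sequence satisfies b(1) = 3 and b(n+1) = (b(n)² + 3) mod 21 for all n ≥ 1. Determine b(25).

3

Listing terms: b(1) = 3, b(2) = 12, b(3) = 0, b(4) = 3.
The sequence repeats with period 3.
(25 - 1) mod 3 = 0, so b(25) = b(1) = 3.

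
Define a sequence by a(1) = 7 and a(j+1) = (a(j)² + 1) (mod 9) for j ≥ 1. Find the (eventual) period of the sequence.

3

a(1) = 7,  a(2) = 5,  a(3) = 8,  a(4) = 2,  a(5) = 5.
Since a(5) = a(2) = 5, the sequence is eventually periodic: after a pre-period of length 1 it cycles with period 3.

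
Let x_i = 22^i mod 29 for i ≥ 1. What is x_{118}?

25

We have x_1 = 22; x_2 = 20; x_3 = 5; x_4 = 23; x_5 = 13; x_6 = 25; x_7 = 28; x_8 = 7; x_9 = 9; x_{10} = 24; x_{11} = 6; x_{12} = 16; x_{13} = 4; x_{14} = 1; x_{15} = 22.
Since x_{15} = x_1 = 22, the sequence is periodic with period 14.
So x_{118} = x_{1 + ((118-1) mod 14)} = x_6 = 25.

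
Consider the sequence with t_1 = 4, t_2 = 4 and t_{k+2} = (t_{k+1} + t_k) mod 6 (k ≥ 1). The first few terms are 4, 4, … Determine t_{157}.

We have t_1 = 4; t_2 = 4; t_3 = 2; t_4 = 0; t_5 = 2; t_6 = 2; t_7 = 4; t_8 = 0; t_9 = 4; t_{10} = 4.
Since (t_9, t_{10}) = (t_1, t_2) = (4, 4) (two consecutive terms determine the rest), the sequence is periodic with period 8.
(157 - 1) mod 8 = 4, so t_{157} = t_5 = 2.

2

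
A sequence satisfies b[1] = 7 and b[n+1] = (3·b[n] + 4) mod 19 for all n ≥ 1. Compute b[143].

We have b[1] = 7,  b[2] = 6,  b[3] = 3,  b[4] = 13,  b[5] = 5,  b[6] = 0,  b[7] = 4,  b[8] = 16,  b[9] = 14,  b[10] = 8,  b[11] = 9,  b[12] = 12,  b[13] = 2,  b[14] = 10,  b[15] = 15,  b[16] = 11,  b[17] = 18,  b[18] = 1,  b[19] = 7.
Since b[19] = b[1] = 7, the sequence is periodic with period 18.
So b[143] = b[1 + ((143-1) mod 18)] = b[17] = 18.

18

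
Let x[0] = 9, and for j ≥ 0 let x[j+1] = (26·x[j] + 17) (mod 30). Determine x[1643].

Computing terms: x[0] = 9; x[1] = 11; x[2] = 3; x[3] = 5; x[4] = 27; x[5] = 29; x[6] = 21; x[7] = 23; x[8] = 15; x[9] = 17; x[10] = 9.
Since x[10] = x[0] = 9, the sequence is periodic with period 10.
So x[1643] = x[0 + ((1643-0) mod 10)] = x[3] = 5.

5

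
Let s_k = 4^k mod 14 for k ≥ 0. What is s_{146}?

Listing terms: s_0 = 1; s_1 = 4; s_2 = 2; s_3 = 8; s_4 = 4.
Since s_4 = s_1 = 4, the sequence is eventually periodic: after a pre-period of length 1 it cycles with period 3.
For k ≥ 1, s_k depends only on (k - 1) mod 3. (146 - 1) mod 3 = 1, so s_{146} = s_2 = 2.

2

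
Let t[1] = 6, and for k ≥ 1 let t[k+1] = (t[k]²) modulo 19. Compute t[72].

Listing terms: t[1] = 6; t[2] = 17; t[3] = 4; t[4] = 16; t[5] = 9; t[6] = 5; t[7] = 6.
The sequence repeats with period 6.
(72 - 1) mod 6 = 5, so t[72] = t[6] = 5.

5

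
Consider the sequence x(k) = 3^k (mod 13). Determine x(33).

We have x(0) = 1, x(1) = 3, x(2) = 9, x(3) = 1.
The sequence repeats with period 3.
So x(33) = x(0 + ((33-0) mod 3)) = x(0) = 1.

1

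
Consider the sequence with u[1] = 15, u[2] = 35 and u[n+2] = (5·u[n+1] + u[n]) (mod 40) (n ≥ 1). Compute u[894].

0

Listing terms: u[1] = 15; u[2] = 35; u[3] = 30; u[4] = 25; u[5] = 35; u[6] = 0; u[7] = 35; u[8] = 15; u[9] = 30; u[10] = 5; u[11] = 15; u[12] = 0; u[13] = 15; u[14] = 35.
The sequence repeats with period 12.
So u[894] = u[1 + ((894-1) mod 12)] = u[6] = 0.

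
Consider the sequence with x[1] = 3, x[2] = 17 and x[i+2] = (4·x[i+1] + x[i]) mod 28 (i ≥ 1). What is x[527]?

x[1] = 3,  x[2] = 17,  x[3] = 15,  x[4] = 21,  x[5] = 15,  x[6] = 25,  x[7] = 3,  x[8] = 9,  x[9] = 11,  x[10] = 25,  x[11] = 27,  x[12] = 21,  x[13] = 27,  x[14] = 17,  x[15] = 11,  x[16] = 5,  x[17] = 3,  x[18] = 17.
Since (x[17], x[18]) = (x[1], x[2]) = (3, 17) (two consecutive terms determine the rest), the sequence is periodic with period 16.
(527 - 1) mod 16 = 14, so x[527] = x[15] = 11.

11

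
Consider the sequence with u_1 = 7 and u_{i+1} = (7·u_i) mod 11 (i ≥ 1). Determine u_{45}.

10

Listing terms: u_1 = 7; u_2 = 5; u_3 = 2; u_4 = 3; u_5 = 10; u_6 = 4; u_7 = 6; u_8 = 9; u_9 = 8; u_{10} = 1; u_{11} = 7.
The sequence repeats with period 10.
(45 - 1) mod 10 = 4, so u_{45} = u_5 = 10.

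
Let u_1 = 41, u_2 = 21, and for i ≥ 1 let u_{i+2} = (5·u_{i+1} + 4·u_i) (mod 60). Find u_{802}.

Listing terms: u_1 = 41; u_2 = 21; u_3 = 29; u_4 = 49; u_5 = 1; u_6 = 21; u_7 = 49; u_8 = 29; u_9 = 41; u_{10} = 21.
Since (u_9, u_{10}) = (u_1, u_2) = (41, 21) (two consecutive terms determine the rest), the sequence is periodic with period 8.
(802 - 1) mod 8 = 1, so u_{802} = u_2 = 21.

21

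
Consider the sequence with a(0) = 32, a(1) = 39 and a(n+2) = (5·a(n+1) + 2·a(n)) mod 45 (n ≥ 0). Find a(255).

Computing terms: a(0) = 32; a(1) = 39; a(2) = 34; a(3) = 23; a(4) = 3; a(5) = 16; a(6) = 41; a(7) = 12; a(8) = 7; a(9) = 14; a(10) = 39; a(11) = 43; a(12) = 23; a(13) = 21; a(14) = 16; a(15) = 32; a(16) = 12; a(17) = 34; a(18) = 14; a(19) = 3; a(20) = 43; a(21) = 41; a(22) = 21; a(23) = 7; a(24) = 32; a(25) = 39.
The sequence repeats with period 24.
(255 - 0) mod 24 = 15, so a(255) = a(15) = 32.

32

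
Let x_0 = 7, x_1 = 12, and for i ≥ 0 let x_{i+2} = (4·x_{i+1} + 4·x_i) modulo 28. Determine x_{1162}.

x_0 = 7; x_1 = 12; x_2 = 20; x_3 = 16; x_4 = 4; x_5 = 24; x_6 = 0; x_7 = 12; x_8 = 20.
Since (x_7, x_8) = (x_1, x_2) = (12, 20) (two consecutive terms determine the rest), the sequence is eventually periodic: after a pre-period of length 1 it cycles with period 6.
For i ≥ 1, x_i depends only on (i - 1) mod 6. (1162 - 1) mod 6 = 3, so x_{1162} = x_4 = 4.

4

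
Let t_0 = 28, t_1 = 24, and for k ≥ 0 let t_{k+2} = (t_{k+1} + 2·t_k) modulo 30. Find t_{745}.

24

Computing terms: t_0 = 28, t_1 = 24, t_2 = 20, t_3 = 8, t_4 = 18, t_5 = 4, t_6 = 10, t_7 = 18, t_8 = 8, t_9 = 14, t_{10} = 0, t_{11} = 28, t_{12} = 28, t_{13} = 24.
The sequence repeats with period 12.
So t_{745} = t_{0 + ((745-0) mod 12)} = t_1 = 24.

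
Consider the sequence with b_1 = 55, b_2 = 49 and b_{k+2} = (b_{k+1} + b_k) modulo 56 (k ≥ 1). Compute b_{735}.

40

We have b_1 = 55, b_2 = 49, b_3 = 48, b_4 = 41, b_5 = 33, b_6 = 18, b_7 = 51, b_8 = 13, b_9 = 8, b_{10} = 21, b_{11} = 29, b_{12} = 50, b_{13} = 23, b_{14} = 17, b_{15} = 40, b_{16} = 1, b_{17} = 41, b_{18} = 42, b_{19} = 27, b_{20} = 13, b_{21} = 40, b_{22} = 53, b_{23} = 37, b_{24} = 34, b_{25} = 15, b_{26} = 49, b_{27} = 8, b_{28} = 1, b_{29} = 9, b_{30} = 10, b_{31} = 19, b_{32} = 29, b_{33} = 48, b_{34} = 21, b_{35} = 13, b_{36} = 34, b_{37} = 47, b_{38} = 25, b_{39} = 16, b_{40} = 41, b_{41} = 1, b_{42} = 42, b_{43} = 43, b_{44} = 29, b_{45} = 16, b_{46} = 45, b_{47} = 5, b_{48} = 50, b_{49} = 55, b_{50} = 49.
The sequence repeats with period 48.
(735 - 1) mod 48 = 14, so b_{735} = b_{15} = 40.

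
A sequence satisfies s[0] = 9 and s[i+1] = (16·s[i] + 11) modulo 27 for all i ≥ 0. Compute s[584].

19

We have s[0] = 9, s[1] = 20, s[2] = 7, s[3] = 15, s[4] = 8, s[5] = 4, s[6] = 21, s[7] = 23, s[8] = 1, s[9] = 0, s[10] = 11, s[11] = 25, s[12] = 6, s[13] = 26, s[14] = 22, s[15] = 12, s[16] = 14, s[17] = 19, s[18] = 18, s[19] = 2, s[20] = 16, s[21] = 24, s[22] = 17, s[23] = 13, s[24] = 3, s[25] = 5, s[26] = 10, s[27] = 9.
The sequence repeats with period 27.
So s[584] = s[0 + ((584-0) mod 27)] = s[17] = 19.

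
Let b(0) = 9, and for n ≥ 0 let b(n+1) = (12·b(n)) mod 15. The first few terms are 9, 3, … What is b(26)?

b(0) = 9, b(1) = 3, b(2) = 6, b(3) = 12, b(4) = 9.
Since b(4) = b(0) = 9, the sequence is periodic with period 4.
So b(26) = b(0 + ((26-0) mod 4)) = b(2) = 6.

6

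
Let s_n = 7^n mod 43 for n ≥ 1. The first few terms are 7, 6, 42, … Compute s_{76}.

36

We have s_1 = 7, s_2 = 6, s_3 = 42, s_4 = 36, s_5 = 37, s_6 = 1, s_7 = 7.
Since s_7 = s_1 = 7, the sequence is periodic with period 6.
(76 - 1) mod 6 = 3, so s_{76} = s_4 = 36.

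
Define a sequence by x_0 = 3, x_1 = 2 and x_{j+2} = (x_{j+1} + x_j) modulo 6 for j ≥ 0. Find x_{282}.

We have x_0 = 3, x_1 = 2, x_2 = 5, x_3 = 1, x_4 = 0, x_5 = 1, x_6 = 1, x_7 = 2, x_8 = 3, x_9 = 5, x_{10} = 2, x_{11} = 1, x_{12} = 3, x_{13} = 4, x_{14} = 1, x_{15} = 5, x_{16} = 0, x_{17} = 5, x_{18} = 5, x_{19} = 4, x_{20} = 3, x_{21} = 1, x_{22} = 4, x_{23} = 5, x_{24} = 3, x_{25} = 2.
The sequence repeats with period 24.
(282 - 0) mod 24 = 18, so x_{282} = x_{18} = 5.

5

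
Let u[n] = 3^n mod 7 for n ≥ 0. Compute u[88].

4

We have u[0] = 1; u[1] = 3; u[2] = 2; u[3] = 6; u[4] = 4; u[5] = 5; u[6] = 1.
Since u[6] = u[0] = 1, the sequence is periodic with period 6.
So u[88] = u[0 + ((88-0) mod 6)] = u[4] = 4.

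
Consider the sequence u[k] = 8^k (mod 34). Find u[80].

18

We have u[0] = 1, u[1] = 8, u[2] = 30, u[3] = 2, u[4] = 16, u[5] = 26, u[6] = 4, u[7] = 32, u[8] = 18, u[9] = 8.
Since u[9] = u[1] = 8, the sequence is eventually periodic: after a pre-period of length 1 it cycles with period 8.
For k ≥ 1, u[k] depends only on (k - 1) mod 8. (80 - 1) mod 8 = 7, so u[80] = u[8] = 18.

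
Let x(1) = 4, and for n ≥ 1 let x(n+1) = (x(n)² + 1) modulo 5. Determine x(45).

We have x(1) = 4, x(2) = 2, x(3) = 0, x(4) = 1, x(5) = 2.
Since x(5) = x(2) = 2, the sequence is eventually periodic: after a pre-period of length 1 it cycles with period 3.
For n ≥ 2, x(n) depends only on (n - 2) mod 3. (45 - 2) mod 3 = 1, so x(45) = x(3) = 0.

0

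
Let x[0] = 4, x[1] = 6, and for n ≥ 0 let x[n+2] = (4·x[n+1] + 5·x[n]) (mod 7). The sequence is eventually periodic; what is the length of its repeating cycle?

Computing terms: x[0] = 4; x[1] = 6; x[2] = 2; x[3] = 3; x[4] = 1; x[5] = 5; x[6] = 4; x[7] = 6.
The sequence repeats with period 6.

6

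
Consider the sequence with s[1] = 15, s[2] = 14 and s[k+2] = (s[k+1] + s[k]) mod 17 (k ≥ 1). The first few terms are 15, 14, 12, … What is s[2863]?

2

We have s[1] = 15, s[2] = 14, s[3] = 12, s[4] = 9, s[5] = 4, s[6] = 13, s[7] = 0, s[8] = 13, s[9] = 13, s[10] = 9, s[11] = 5, s[12] = 14, s[13] = 2, s[14] = 16, s[15] = 1, s[16] = 0, s[17] = 1, s[18] = 1, s[19] = 2, s[20] = 3, s[21] = 5, s[22] = 8, s[23] = 13, s[24] = 4, s[25] = 0, s[26] = 4, s[27] = 4, s[28] = 8, s[29] = 12, s[30] = 3, s[31] = 15, s[32] = 1, s[33] = 16, s[34] = 0, s[35] = 16, s[36] = 16, s[37] = 15, s[38] = 14.
Since (s[37], s[38]) = (s[1], s[2]) = (15, 14) (two consecutive terms determine the rest), the sequence is periodic with period 36.
(2863 - 1) mod 36 = 18, so s[2863] = s[19] = 2.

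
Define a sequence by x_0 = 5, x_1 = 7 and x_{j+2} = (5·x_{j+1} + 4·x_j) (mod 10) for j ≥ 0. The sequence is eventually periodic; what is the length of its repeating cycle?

x_0 = 5; x_1 = 7; x_2 = 5; x_3 = 3; x_4 = 5; x_5 = 7.
The sequence repeats with period 4.

4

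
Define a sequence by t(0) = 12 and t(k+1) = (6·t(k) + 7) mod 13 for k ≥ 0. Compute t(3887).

3

t(0) = 12,  t(1) = 1,  t(2) = 0,  t(3) = 7,  t(4) = 10,  t(5) = 2,  t(6) = 6,  t(7) = 4,  t(8) = 5,  t(9) = 11,  t(10) = 8,  t(11) = 3,  t(12) = 12.
The sequence repeats with period 12.
So t(3887) = t(0 + ((3887-0) mod 12)) = t(11) = 3.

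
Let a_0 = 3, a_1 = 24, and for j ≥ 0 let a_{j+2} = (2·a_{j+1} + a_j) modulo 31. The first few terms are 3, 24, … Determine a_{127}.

Listing terms: a_0 = 3; a_1 = 24; a_2 = 20; a_3 = 2; a_4 = 24; a_5 = 19; a_6 = 0; a_7 = 19; a_8 = 7; a_9 = 2; a_{10} = 11; a_{11} = 24; a_{12} = 28; a_{13} = 18; a_{14} = 2; a_{15} = 22; a_{16} = 15; a_{17} = 21; a_{18} = 26; a_{19} = 11; a_{20} = 17; a_{21} = 14; a_{22} = 14; a_{23} = 11; a_{24} = 5; a_{25} = 21; a_{26} = 16; a_{27} = 22; a_{28} = 29; a_{29} = 18; a_{30} = 3; a_{31} = 24.
The sequence repeats with period 30.
(127 - 0) mod 30 = 7, so a_{127} = a_7 = 19.

19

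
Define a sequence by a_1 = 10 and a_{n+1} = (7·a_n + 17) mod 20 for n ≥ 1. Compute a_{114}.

We have a_1 = 10,  a_2 = 7,  a_3 = 6,  a_4 = 19,  a_5 = 10.
The sequence repeats with period 4.
So a_{114} = a_{1 + ((114-1) mod 4)} = a_2 = 7.

7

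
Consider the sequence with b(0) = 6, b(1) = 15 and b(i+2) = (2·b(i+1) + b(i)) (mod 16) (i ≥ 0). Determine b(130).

4

b(0) = 6; b(1) = 15; b(2) = 4; b(3) = 7; b(4) = 2; b(5) = 11; b(6) = 8; b(7) = 11; b(8) = 14; b(9) = 7; b(10) = 12; b(11) = 15; b(12) = 10; b(13) = 3; b(14) = 0; b(15) = 3; b(16) = 6; b(17) = 15.
Since (b(16), b(17)) = (b(0), b(1)) = (6, 15) (two consecutive terms determine the rest), the sequence is periodic with period 16.
(130 - 0) mod 16 = 2, so b(130) = b(2) = 4.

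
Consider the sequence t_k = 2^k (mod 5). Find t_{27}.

3

We have t_1 = 2,  t_2 = 4,  t_3 = 3,  t_4 = 1,  t_5 = 2.
The sequence repeats with period 4.
So t_{27} = t_{1 + ((27-1) mod 4)} = t_3 = 3.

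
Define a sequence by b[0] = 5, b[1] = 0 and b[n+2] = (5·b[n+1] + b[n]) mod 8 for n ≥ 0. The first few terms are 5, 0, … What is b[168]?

We have b[0] = 5, b[1] = 0, b[2] = 5, b[3] = 1, b[4] = 2, b[5] = 3, b[6] = 1, b[7] = 0, b[8] = 1, b[9] = 5, b[10] = 2, b[11] = 7, b[12] = 5, b[13] = 0.
Since (b[12], b[13]) = (b[0], b[1]) = (5, 0) (two consecutive terms determine the rest), the sequence is periodic with period 12.
So b[168] = b[0 + ((168-0) mod 12)] = b[0] = 5.

5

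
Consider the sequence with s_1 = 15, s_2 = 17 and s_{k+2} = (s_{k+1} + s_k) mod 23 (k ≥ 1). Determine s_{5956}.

3

Computing terms: s_1 = 15,  s_2 = 17,  s_3 = 9,  s_4 = 3,  s_5 = 12,  s_6 = 15,  s_7 = 4,  s_8 = 19,  s_9 = 0,  s_{10} = 19,  s_{11} = 19,  s_{12} = 15,  s_{13} = 11,  s_{14} = 3,  s_{15} = 14,  s_{16} = 17,  s_{17} = 8,  s_{18} = 2,  s_{19} = 10,  s_{20} = 12,  s_{21} = 22,  s_{22} = 11,  s_{23} = 10,  s_{24} = 21,  s_{25} = 8,  s_{26} = 6,  s_{27} = 14,  s_{28} = 20,  s_{29} = 11,  s_{30} = 8,  s_{31} = 19,  s_{32} = 4,  s_{33} = 0,  s_{34} = 4,  s_{35} = 4,  s_{36} = 8,  s_{37} = 12,  s_{38} = 20,  s_{39} = 9,  s_{40} = 6,  s_{41} = 15,  s_{42} = 21,  s_{43} = 13,  s_{44} = 11,  s_{45} = 1,  s_{46} = 12,  s_{47} = 13,  s_{48} = 2,  s_{49} = 15,  s_{50} = 17.
Since (s_{49}, s_{50}) = (s_1, s_2) = (15, 17) (two consecutive terms determine the rest), the sequence is periodic with period 48.
So s_{5956} = s_{1 + ((5956-1) mod 48)} = s_4 = 3.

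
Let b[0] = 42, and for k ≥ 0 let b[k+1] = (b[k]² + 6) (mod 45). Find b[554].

6

b[0] = 42,  b[1] = 15,  b[2] = 6,  b[3] = 42.
Since b[3] = b[0] = 42, the sequence is periodic with period 3.
(554 - 0) mod 3 = 2, so b[554] = b[2] = 6.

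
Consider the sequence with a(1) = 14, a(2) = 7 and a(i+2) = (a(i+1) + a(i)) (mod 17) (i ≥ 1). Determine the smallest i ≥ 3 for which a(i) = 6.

9

a(1) = 14; a(2) = 7; a(3) = 4; a(4) = 11; a(5) = 15; a(6) = 9; a(7) = 7; a(8) = 16; a(9) = 6; a(10) = 5; a(11) = 11; a(12) = 16; a(13) = 10; a(14) = 9; a(15) = 2; a(16) = 11; a(17) = 13; a(18) = 7; a(19) = 3; a(20) = 10; a(21) = 13; a(22) = 6; a(23) = 2; a(24) = 8; a(25) = 10; a(26) = 1; a(27) = 11; a(28) = 12; a(29) = 6; a(30) = 1; a(31) = 7; a(32) = 8; a(33) = 15; a(34) = 6; a(35) = 4; a(36) = 10; a(37) = 14; a(38) = 7.
Since (a(37), a(38)) = (a(1), a(2)) = (14, 7) (two consecutive terms determine the rest), the sequence is periodic with period 36.
The value 6 first appears (with i ≥ 3) at a(9).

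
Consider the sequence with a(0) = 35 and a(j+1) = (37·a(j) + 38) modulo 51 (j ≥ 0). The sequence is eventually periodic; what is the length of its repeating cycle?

48

Listing terms: a(0) = 35, a(1) = 7, a(2) = 42, a(3) = 11, a(4) = 37, a(5) = 30, a(6) = 26, a(7) = 31, a(8) = 12, a(9) = 23, a(10) = 22, a(11) = 36, a(12) = 44, a(13) = 34, a(14) = 21, a(15) = 50, a(16) = 1, a(17) = 24, a(18) = 8, a(19) = 28, a(20) = 3, a(21) = 47, a(22) = 43, a(23) = 48, a(24) = 29, a(25) = 40, a(26) = 39, a(27) = 2, a(28) = 10, a(29) = 0, a(30) = 38, a(31) = 16, a(32) = 18, a(33) = 41, a(34) = 25, a(35) = 45, a(36) = 20, a(37) = 13, a(38) = 9, a(39) = 14, a(40) = 46, a(41) = 6, a(42) = 5, a(43) = 19, a(44) = 27, a(45) = 17, a(46) = 4, a(47) = 33, a(48) = 35.
Since a(48) = a(0) = 35, the sequence is periodic with period 48.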